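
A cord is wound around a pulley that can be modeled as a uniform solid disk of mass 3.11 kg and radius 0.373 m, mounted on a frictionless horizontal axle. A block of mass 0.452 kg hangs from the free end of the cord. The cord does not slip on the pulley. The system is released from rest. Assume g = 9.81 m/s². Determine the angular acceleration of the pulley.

α ≈ 5.92 rad/s²

I = ½MR² = (1/2)(3.11)(0.373)² = 0.2163 kg·m².
Block: mg − T = ma. Pulley: TR = Iα. No-slip: a = αR, so T = (I/R²)a = 1.555·a.
Then mg = (m + 1.555)a, so a = (0.452)(9.81)/(0.452 + 1.555) = 2.209 m/s².
α = a/R = 2.209/0.373 = 5.923 rad/s².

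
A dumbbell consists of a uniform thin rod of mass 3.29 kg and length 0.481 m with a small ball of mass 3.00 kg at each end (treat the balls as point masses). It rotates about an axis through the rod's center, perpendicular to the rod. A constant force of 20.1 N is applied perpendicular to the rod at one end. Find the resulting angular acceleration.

I_rod = (1/12)ML² = (1/12)(3.29)(0.481)² = 0.06343 kg·m².
I_balls = 2·m·(L/2)² = 2(3.00)(0.2405)² = 0.3470 kg·m².
Total I = 0.4105 kg·m².
τ = F·(L/2) = (20.1)(0.240) = 4.834 N·m.
α = τ/I = 4.834/0.4105 = 11.78 rad/s².

α ≈ 11.8 rad/s²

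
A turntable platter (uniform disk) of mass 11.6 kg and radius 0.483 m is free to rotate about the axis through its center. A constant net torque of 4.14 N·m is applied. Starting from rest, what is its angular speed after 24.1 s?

I = ½MR² = (1/2)(11.6)(0.483)² = 1.353 kg·m².
α = τ/I = 4.14/1.353 = 3.060 rad/s².
ω = ω₀ + αt = 0 + (3.060)(24.1) = 73.74 rad/s.

ω ≈ 73.7 rad/s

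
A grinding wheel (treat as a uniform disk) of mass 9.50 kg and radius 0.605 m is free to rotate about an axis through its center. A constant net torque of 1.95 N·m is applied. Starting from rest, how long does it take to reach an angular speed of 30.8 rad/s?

I = ½MR² = (1/2)(9.50)(0.605)² = 1.739 kg·m².
α = τ/I = 1.95/1.739 = 1.122 rad/s².
ω = αt ⇒ t = ω/α = 30.8/1.122 = 27.46 s.

t ≈ 27.5 s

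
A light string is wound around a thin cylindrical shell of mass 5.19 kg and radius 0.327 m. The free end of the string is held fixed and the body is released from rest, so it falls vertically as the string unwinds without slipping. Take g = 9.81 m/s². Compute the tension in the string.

Translation: Mg − T = Ma. Rotation about the center: TR = Iα with I = MR².
With a = αR: T = (I/R²)a = M a, so Mg = (1 + 1.000)Ma.
a = g/(1 + 1.000) = 9.81/2.000 = 4.905 m/s².
T = 1.000·M·a = (1.000)(5.19)(4.905) = 25.46 N.

T ≈ 25.5 N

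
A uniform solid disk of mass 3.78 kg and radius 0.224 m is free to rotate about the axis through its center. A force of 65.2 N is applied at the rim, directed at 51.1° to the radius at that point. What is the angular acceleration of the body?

I = ½MR² = (1/2)(3.78)(0.224)² = 0.09483 kg·m².
Only the tangential component produces torque: τ = F R sinθ = (65.2)(0.224) sin 51.1° = 11.37 N·m.
From τ = Iα: α = 11.37/0.09483 = 119.9 rad/s².

α ≈ 120 rad/s²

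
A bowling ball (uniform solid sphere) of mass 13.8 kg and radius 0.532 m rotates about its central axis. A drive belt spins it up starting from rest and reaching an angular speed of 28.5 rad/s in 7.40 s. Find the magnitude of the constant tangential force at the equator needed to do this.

I = (2/5)MR² = (2/5)(13.8)(0.532)² = 1.562 kg·m².
α = Δω/Δt = (28.5 − 0)/7.40 = 3.851 rad/s².
The required torque is τ = Iα = (1.562)(3.851) = 6.017 N·m.
A tangential force at the equator gives τ = FR, so F = τ/R = 6.017/0.532 = 11.31 N.

F ≈ 11.3 N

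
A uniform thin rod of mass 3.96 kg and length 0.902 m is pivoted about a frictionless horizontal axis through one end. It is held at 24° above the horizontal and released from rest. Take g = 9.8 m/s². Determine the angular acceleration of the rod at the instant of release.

About the pivot, I = (1/3)ML² = (1/3)(3.96)(0.902)² = 1.074 kg·m².
The weight acts at the center, a distance L/2 = 0.4510 m from the pivot; τ = Mg(L/2) cos 24° = 15.99 N·m.
α = τ/I = 15.99/1.074 = 14.89 rad/s².

α ≈ 14.9 rad/s²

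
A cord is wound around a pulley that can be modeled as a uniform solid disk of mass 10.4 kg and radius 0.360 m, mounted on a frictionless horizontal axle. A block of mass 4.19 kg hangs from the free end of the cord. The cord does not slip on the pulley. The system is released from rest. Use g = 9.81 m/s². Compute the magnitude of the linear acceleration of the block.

a ≈ 4.38 m/s²

I = ½MR² = (1/2)(10.4)(0.360)² = 0.6739 kg·m².
Block: mg − T = ma. Pulley: TR = Iα. No-slip: a = αR, so T = (I/R²)a = 5.200·a.
Then mg = (m + 5.200)a, so a = (4.19)(9.81)/(4.19 + 5.200) = 4.377 m/s².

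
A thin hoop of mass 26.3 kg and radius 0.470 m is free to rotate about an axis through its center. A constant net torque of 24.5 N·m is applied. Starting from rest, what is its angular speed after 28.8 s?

ω ≈ 121 rad/s

I = MR² = (26.3)(0.470)² = 5.810 kg·m².
α = τ/I = 24.5/5.810 = 4.217 rad/s².
ω = ω₀ + αt = 0 + (4.217)(28.8) = 121.5 rad/s.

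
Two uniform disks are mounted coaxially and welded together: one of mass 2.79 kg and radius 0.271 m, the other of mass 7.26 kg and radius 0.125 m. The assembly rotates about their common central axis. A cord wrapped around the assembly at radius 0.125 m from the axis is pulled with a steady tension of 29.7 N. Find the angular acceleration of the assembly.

α ≈ 23.3 rad/s²

I = ½M₁R₁² + ½M₂R₂² = ½(2.79)(0.271)² + ½(7.26)(0.125)² = 0.1592 kg·m².
τ = F r = (29.7)(0.125) = 3.712 N·m.
α = τ/I = 3.712/0.1592 = 23.32 rad/s².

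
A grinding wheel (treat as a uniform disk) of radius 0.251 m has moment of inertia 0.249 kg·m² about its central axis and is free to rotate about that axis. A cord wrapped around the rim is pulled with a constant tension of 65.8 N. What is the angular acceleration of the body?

τ = F R = (65.8)(0.251) = 16.52 N·m.
From τ = Iα: α = 16.52/0.2490 = 66.33 rad/s².

α ≈ 66.3 rad/s²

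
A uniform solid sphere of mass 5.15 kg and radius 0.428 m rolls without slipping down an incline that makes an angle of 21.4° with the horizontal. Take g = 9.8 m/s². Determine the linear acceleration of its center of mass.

a ≈ 2.55 m/s²

Translation along the incline: Mg sinθ − f = Ma.
Rotation about the center: fR = Iα with I = (2/5)MR². No-slip gives a = αR, so f = (I/R²)a = (2/5)M a.
Substituting: Mg sinθ = (1 + 0.4000)Ma, so a = g sinθ/(1 + 0.4000) = (9.8) sin 21.4° / 1.400 = 2.554 m/s².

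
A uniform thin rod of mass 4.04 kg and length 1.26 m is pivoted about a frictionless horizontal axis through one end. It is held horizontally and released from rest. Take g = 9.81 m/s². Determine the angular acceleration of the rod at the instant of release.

About the pivot, I = (1/3)ML² = (1/3)(4.04)(1.26)² = 2.138 kg·m².
The weight acts at the center, a distance L/2 = 0.6300 m from the pivot; τ = Mg(L/2) = 24.97 N·m.
α = τ/I = 24.97/2.138 = 11.68 rad/s².
(Equivalently α = (3g/(2L)) = 11.68 rad/s².)

α ≈ 11.7 rad/s²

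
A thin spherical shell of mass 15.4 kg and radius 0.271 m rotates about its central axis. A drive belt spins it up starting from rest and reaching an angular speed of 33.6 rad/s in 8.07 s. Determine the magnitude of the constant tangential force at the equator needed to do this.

F ≈ 11.6 N

I = (2/3)MR² = (2/3)(15.4)(0.271)² = 0.7540 kg·m².
α = Δω/Δt = (33.6 − 0)/8.07 = 4.164 rad/s².
The required torque is τ = Iα = (0.7540)(4.164) = 3.139 N·m.
A tangential force at the equator gives τ = FR, so F = τ/R = 3.139/0.271 = 11.58 N.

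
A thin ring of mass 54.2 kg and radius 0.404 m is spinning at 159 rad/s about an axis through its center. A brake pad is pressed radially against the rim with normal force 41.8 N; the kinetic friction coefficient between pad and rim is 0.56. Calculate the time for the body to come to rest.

t ≈ 149 s

I = MR² = (54.2)(0.404)² = 8.846 kg·m².
Friction force f = μN = (0.56)(41.8) = 23.41 N at the rim; torque magnitude τ = fR = 9.457 N·m, opposing ω.
|α| = τ/I = 9.457/8.846 = 1.069 rad/s² (deceleration).
0 = ω₀ − |α|t ⇒ t = ω₀/|α| = 159/1.069 = 148.7 s.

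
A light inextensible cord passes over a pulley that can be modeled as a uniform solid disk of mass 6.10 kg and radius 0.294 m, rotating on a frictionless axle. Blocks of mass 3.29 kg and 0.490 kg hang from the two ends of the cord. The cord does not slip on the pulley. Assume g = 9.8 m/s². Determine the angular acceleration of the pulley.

α ≈ 13.7 rad/s²

I = ½MR² = (1/2)(6.10)(0.294)² = 0.2636 kg·m².
Heavier block: m₁g − T₁ = m₁a. Lighter block: T₂ − m₂g = m₂a.
Pulley: (T₁ − T₂)R = Iα = I(a/R), so T₁ − T₂ = (I/R²)a = (1/2)M_p a = 3.050·a.
Adding the three: (m₁ − m₂)g = (m₁ + m₂ + 3.050)a, so a = (3.29 − 0.490)(9.8)/(3.29 + 0.490 + 3.050) = 4.018 m/s².
α = a/R = 4.018/0.294 = 13.67 rad/s².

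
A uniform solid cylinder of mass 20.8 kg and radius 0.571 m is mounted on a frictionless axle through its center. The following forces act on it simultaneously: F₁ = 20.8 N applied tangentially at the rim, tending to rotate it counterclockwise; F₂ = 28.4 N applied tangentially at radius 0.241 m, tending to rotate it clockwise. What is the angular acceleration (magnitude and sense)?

I = ½MR² = (1/2)(20.8)(0.571)² = 3.391 kg·m².
Taking counterclockwise as positive: τ₁ = +(20.8)(0.571) = +11.88 N·m; τ₂ = −(28.4)(0.241) = −6.844 N·m.
Net torque τ = 5.032 N·m.
α = τ/I = 5.032/3.391 = 1.484 rad/s².

α ≈ 1.48 rad/s², counterclockwise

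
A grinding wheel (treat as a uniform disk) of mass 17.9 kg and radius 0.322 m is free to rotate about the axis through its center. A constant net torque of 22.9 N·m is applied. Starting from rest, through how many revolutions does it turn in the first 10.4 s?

I = ½MR² = (1/2)(17.9)(0.322)² = 0.9280 kg·m².
α = τ/I = 22.9/0.9280 = 24.68 rad/s².
θ = ½αt² = ½(24.68)(10.4)² = 1335 rad.
Revolutions = θ/(2π) = 212.4.

≈ 212 revolutions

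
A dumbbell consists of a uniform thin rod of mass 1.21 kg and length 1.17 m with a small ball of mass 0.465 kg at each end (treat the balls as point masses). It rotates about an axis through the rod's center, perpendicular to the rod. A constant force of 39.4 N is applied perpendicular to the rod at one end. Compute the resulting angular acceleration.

I_rod = (1/12)ML² = (1/12)(1.21)(1.17)² = 0.1380 kg·m².
I_balls = 2·m·(L/2)² = 2(0.465)(0.5850)² = 0.3183 kg·m².
Total I = 0.4563 kg·m².
τ = F·(L/2) = (39.4)(0.585) = 23.05 N·m.
α = τ/I = 23.05/0.4563 = 50.51 rad/s².

α ≈ 50.5 rad/s²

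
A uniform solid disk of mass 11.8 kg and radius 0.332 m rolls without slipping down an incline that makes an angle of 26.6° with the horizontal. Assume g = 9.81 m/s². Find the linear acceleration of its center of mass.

a ≈ 2.93 m/s²

Translation along the incline: Mg sinθ − f = Ma.
Rotation about the center: fR = Iα with I = ½MR². No-slip gives a = αR, so f = (I/R²)a = (1/2)M a.
Substituting: Mg sinθ = (1 + 0.5000)Ma, so a = g sinθ/(1 + 0.5000) = (9.81) sin 26.6° / 1.500 = 2.928 m/s².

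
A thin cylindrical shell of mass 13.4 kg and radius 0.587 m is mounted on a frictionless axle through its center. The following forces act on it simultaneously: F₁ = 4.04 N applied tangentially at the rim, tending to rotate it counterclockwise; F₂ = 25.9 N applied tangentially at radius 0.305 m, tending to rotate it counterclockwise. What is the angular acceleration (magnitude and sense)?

α ≈ 2.22 rad/s², counterclockwise

I = MR² = (13.4)(0.587)² = 4.617 kg·m².
Taking counterclockwise as positive: τ₁ = +(4.04)(0.587) = +2.371 N·m; τ₂ = +(25.9)(0.305) = +7.899 N·m.
Net torque τ = 10.27 N·m.
α = τ/I = 10.27/4.617 = 2.224 rad/s².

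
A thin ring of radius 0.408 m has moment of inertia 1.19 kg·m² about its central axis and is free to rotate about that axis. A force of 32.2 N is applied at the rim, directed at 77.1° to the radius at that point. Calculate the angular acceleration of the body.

Only the tangential component produces torque: τ = F R sinθ = (32.2)(0.408) sin 77.1° = 12.81 N·m.
From τ = Iα: α = 12.81/1.190 = 10.76 rad/s².

α ≈ 10.8 rad/s²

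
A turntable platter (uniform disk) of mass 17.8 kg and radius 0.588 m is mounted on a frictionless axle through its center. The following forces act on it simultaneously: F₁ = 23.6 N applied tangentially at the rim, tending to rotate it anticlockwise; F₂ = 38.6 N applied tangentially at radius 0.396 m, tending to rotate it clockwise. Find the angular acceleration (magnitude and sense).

I = ½MR² = (1/2)(17.8)(0.588)² = 3.077 kg·m².
Taking anticlockwise as positive: τ₁ = +(23.6)(0.588) = +13.88 N·m; τ₂ = −(38.6)(0.396) = −15.29 N·m.
Net torque τ = -1.409 N·m.
α = τ/I = -1.409/3.077 = -0.4578 rad/s².

α ≈ 0.458 rad/s², clockwise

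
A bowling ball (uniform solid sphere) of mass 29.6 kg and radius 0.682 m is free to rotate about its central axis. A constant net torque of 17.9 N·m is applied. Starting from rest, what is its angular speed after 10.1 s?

I = (2/5)MR² = (2/5)(29.6)(0.682)² = 5.507 kg·m².
α = τ/I = 17.9/5.507 = 3.250 rad/s².
ω = ω₀ + αt = 0 + (3.250)(10.1) = 32.83 rad/s.

ω ≈ 32.8 rad/s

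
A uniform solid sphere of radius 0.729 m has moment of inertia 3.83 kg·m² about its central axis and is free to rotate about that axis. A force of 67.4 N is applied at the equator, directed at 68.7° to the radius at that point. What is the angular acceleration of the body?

α ≈ 12.0 rad/s²

Only the tangential component produces torque: τ = F R sinθ = (67.4)(0.729) sin 68.7° = 45.78 N·m.
From τ = Iα: α = 45.78/3.830 = 11.95 rad/s².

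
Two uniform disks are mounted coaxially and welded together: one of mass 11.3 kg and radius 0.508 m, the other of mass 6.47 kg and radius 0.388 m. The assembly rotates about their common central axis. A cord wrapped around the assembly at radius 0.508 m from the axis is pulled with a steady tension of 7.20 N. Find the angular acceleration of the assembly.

α ≈ 1.88 rad/s²

I = ½M₁R₁² + ½M₂R₂² = ½(11.3)(0.508)² + ½(6.47)(0.388)² = 1.945 kg·m².
τ = F r = (7.20)(0.508) = 3.658 N·m.
α = τ/I = 3.658/1.945 = 1.880 rad/s².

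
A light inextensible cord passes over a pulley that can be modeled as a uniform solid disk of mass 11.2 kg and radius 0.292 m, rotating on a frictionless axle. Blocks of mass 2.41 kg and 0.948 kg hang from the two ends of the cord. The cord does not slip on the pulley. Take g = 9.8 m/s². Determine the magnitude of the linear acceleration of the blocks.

I = ½MR² = (1/2)(11.2)(0.292)² = 0.4775 kg·m².
Heavier block: m₁g − T₁ = m₁a. Lighter block: T₂ − m₂g = m₂a.
Pulley: (T₁ − T₂)R = Iα = I(a/R), so T₁ − T₂ = (I/R²)a = (1/2)M_p a = 5.600·a.
Adding the three: (m₁ − m₂)g = (m₁ + m₂ + 5.600)a, so a = (2.41 − 0.948)(9.8)/(2.41 + 0.948 + 5.600) = 1.599 m/s².

a ≈ 1.60 m/s²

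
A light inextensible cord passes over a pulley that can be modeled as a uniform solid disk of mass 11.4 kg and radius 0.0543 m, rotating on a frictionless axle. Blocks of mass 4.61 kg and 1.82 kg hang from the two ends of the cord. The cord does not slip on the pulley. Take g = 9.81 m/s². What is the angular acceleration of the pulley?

I = ½MR² = (1/2)(11.4)(0.0543)² = 0.01681 kg·m².
Heavier block: m₁g − T₁ = m₁a. Lighter block: T₂ − m₂g = m₂a.
Pulley: (T₁ − T₂)R = Iα = I(a/R), so T₁ − T₂ = (I/R²)a = (1/2)M_p a = 5.700·a.
Adding the three: (m₁ − m₂)g = (m₁ + m₂ + 5.700)a, so a = (4.61 − 1.82)(9.81)/(4.61 + 1.82 + 5.700) = 2.256 m/s².
α = a/R = 2.256/0.0543 = 41.55 rad/s².

α ≈ 41.6 rad/s²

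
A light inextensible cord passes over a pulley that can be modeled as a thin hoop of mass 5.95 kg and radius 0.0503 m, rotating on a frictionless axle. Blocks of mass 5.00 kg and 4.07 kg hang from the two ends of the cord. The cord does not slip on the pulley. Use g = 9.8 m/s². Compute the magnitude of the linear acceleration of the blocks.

a ≈ 0.607 m/s²

I = MR² = (5.95)(0.0503)² = 0.01505 kg·m².
Heavier block: m₁g − T₁ = m₁a. Lighter block: T₂ − m₂g = m₂a.
Pulley: (T₁ − T₂)R = Iα = I(a/R), so T₁ − T₂ = (I/R²)a = 1·M_p a = 5.950·a.
Adding the three: (m₁ − m₂)g = (m₁ + m₂ + 5.950)a, so a = (5.00 − 4.07)(9.8)/(5.00 + 4.07 + 5.950) = 0.6068 m/s².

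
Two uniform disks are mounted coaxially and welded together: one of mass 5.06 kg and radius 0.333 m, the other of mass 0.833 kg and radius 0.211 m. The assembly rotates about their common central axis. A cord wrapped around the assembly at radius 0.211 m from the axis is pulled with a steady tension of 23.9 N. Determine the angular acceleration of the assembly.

α ≈ 16.9 rad/s²

I = ½M₁R₁² + ½M₂R₂² = ½(5.06)(0.333)² + ½(0.833)(0.211)² = 0.2991 kg·m².
τ = F r = (23.9)(0.211) = 5.043 N·m.
α = τ/I = 5.043/0.2991 = 16.86 rad/s².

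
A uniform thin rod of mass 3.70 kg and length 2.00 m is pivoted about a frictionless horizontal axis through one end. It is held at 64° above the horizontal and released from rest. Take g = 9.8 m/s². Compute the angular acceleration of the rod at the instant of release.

About the pivot, I = (1/3)ML² = (1/3)(3.70)(2.00)² = 4.933 kg·m².
The weight acts at the center, a distance L/2 = 1.000 m from the pivot; τ = Mg(L/2) cos 64° = 15.90 N·m.
α = τ/I = 15.90/4.933 = 3.222 rad/s².

α ≈ 3.22 rad/s²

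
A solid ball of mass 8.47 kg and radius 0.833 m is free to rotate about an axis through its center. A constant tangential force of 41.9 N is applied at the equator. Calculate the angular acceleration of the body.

α ≈ 14.8 rad/s²

I = (2/5)MR² = (2/5)(8.47)(0.833)² = 2.351 kg·m².
τ = F R = (41.9)(0.833) = 34.90 N·m.
Newton's second law for rotation, τ = Iα, gives α = τ/I = 34.90/2.351 = 14.85 rad/s².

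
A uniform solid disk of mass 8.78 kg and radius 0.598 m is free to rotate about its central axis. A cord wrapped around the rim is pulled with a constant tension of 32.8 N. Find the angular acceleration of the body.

I = ½MR² = (1/2)(8.78)(0.598)² = 1.570 kg·m².
τ = F R = (32.8)(0.598) = 19.61 N·m.
Newton's second law for rotation, τ = Iα, gives α = τ/I = 19.61/1.570 = 12.49 rad/s².

α ≈ 12.5 rad/s²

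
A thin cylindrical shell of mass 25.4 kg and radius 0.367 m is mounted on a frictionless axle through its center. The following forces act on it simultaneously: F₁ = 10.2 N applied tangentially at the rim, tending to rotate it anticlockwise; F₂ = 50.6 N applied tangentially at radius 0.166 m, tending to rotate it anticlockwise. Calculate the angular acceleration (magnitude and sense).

I = MR² = (25.4)(0.367)² = 3.421 kg·m².
Taking anticlockwise as positive: τ₁ = +(10.2)(0.367) = +3.743 N·m; τ₂ = +(50.6)(0.166) = +8.400 N·m.
Net torque τ = 12.14 N·m.
α = τ/I = 12.14/3.421 = 3.549 rad/s².

α ≈ 3.55 rad/s², anticlockwise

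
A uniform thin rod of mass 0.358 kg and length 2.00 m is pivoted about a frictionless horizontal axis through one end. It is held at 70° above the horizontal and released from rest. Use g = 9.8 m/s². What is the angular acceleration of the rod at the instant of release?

α ≈ 2.51 rad/s²

About the pivot, I = (1/3)ML² = (1/3)(0.358)(2.00)² = 0.4773 kg·m².
The weight acts at the center, a distance L/2 = 1.000 m from the pivot; τ = Mg(L/2) cos 70° = 1.200 N·m.
α = τ/I = 1.200/0.4773 = 2.514 rad/s².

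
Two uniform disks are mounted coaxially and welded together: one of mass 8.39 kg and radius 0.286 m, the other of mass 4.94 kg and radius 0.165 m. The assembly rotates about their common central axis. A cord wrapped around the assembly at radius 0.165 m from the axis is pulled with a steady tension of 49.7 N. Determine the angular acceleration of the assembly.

I = ½M₁R₁² + ½M₂R₂² = ½(8.39)(0.286)² + ½(4.94)(0.165)² = 0.4104 kg·m².
τ = F r = (49.7)(0.165) = 8.201 N·m.
α = τ/I = 8.201/0.4104 = 19.98 rad/s².

α ≈ 20.0 rad/s²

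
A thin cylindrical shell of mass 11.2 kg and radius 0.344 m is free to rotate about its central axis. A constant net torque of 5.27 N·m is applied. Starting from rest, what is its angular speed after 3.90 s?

I = MR² = (11.2)(0.344)² = 1.325 kg·m².
α = τ/I = 5.27/1.325 = 3.976 rad/s².
ω = ω₀ + αt = 0 + (3.976)(3.90) = 15.51 rad/s.

ω ≈ 15.5 rad/s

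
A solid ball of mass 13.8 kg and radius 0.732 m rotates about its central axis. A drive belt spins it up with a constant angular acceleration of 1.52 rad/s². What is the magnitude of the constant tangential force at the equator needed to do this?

F ≈ 6.14 N

I = (2/5)MR² = (2/5)(13.8)(0.732)² = 2.958 kg·m².
The required torque is τ = Iα = (2.958)(1.520) = 4.496 N·m.
A tangential force at the equator gives τ = FR, so F = τ/R = 4.496/0.732 = 6.142 N.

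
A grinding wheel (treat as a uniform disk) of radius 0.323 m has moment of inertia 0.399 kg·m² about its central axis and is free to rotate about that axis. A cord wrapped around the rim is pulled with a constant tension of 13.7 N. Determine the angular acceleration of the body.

α ≈ 11.1 rad/s²

τ = F R = (13.7)(0.323) = 4.425 N·m.
From τ = Iα: α = 4.425/0.3990 = 11.09 rad/s².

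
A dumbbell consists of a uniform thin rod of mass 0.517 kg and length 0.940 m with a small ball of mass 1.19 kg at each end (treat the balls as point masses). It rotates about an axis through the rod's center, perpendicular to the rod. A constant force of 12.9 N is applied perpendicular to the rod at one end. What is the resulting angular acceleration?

α ≈ 10.8 rad/s²

I_rod = (1/12)ML² = (1/12)(0.517)(0.940)² = 0.03807 kg·m².
I_balls = 2·m·(L/2)² = 2(1.19)(0.4700)² = 0.5257 kg·m².
Total I = 0.5638 kg·m².
τ = F·(L/2) = (12.9)(0.470) = 6.063 N·m.
α = τ/I = 6.063/0.5638 = 10.75 rad/s².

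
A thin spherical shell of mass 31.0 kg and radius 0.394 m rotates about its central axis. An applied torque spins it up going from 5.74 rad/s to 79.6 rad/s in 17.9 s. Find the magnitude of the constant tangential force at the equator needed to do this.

I = (2/3)MR² = (2/3)(31.0)(0.394)² = 3.208 kg·m².
α = Δω/Δt = (79.6 − 5.74)/17.9 = 4.126 rad/s².
The required torque is τ = Iα = (3.208)(4.126) = 13.24 N·m.
A tangential force at the equator gives τ = FR, so F = τ/R = 13.24/0.394 = 33.60 N.

F ≈ 33.6 N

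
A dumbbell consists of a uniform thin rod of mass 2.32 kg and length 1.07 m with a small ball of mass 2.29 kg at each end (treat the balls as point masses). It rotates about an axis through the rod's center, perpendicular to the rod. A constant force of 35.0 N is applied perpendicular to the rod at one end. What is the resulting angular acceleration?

α ≈ 12.2 rad/s²

I_rod = (1/12)ML² = (1/12)(2.32)(1.07)² = 0.2213 kg·m².
I_balls = 2·m·(L/2)² = 2(2.29)(0.5350)² = 1.311 kg·m².
Total I = 1.532 kg·m².
τ = F·(L/2) = (35.0)(0.535) = 18.73 N·m.
α = τ/I = 18.73/1.532 = 12.22 rad/s².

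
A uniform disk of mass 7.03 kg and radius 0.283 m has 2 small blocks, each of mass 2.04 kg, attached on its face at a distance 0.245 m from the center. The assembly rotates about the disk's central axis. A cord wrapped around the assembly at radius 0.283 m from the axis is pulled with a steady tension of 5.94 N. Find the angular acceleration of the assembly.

I_disk = ½MR² = ½(7.03)(0.283)² = 0.2815 kg·m².
I_blocks = 2·m·r² = 2(2.04)(0.245)² = 0.2449 kg·m².
Total I = 0.5264 kg·m².
τ = F r = (5.94)(0.283) = 1.681 N·m.
α = τ/I = 1.681/0.5264 = 3.193 rad/s².

α ≈ 3.19 rad/s²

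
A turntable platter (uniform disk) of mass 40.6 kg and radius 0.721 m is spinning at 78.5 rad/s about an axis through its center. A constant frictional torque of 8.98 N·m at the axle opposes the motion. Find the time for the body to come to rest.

t ≈ 92.2 s

I = ½MR² = (1/2)(40.6)(0.721)² = 10.55 kg·m².
The net torque has magnitude 8.98 N·m, opposing ω.
|α| = τ/I = 8.980/10.55 = 0.8510 rad/s² (deceleration).
0 = ω₀ − |α|t ⇒ t = ω₀/|α| = 78.5/0.8510 = 92.25 s.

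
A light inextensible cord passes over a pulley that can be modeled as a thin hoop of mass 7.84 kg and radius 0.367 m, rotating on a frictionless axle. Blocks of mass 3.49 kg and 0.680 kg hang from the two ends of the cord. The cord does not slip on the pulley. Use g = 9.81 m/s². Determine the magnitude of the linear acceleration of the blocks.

a ≈ 2.30 m/s²

I = MR² = (7.84)(0.367)² = 1.056 kg·m².
Heavier block: m₁g − T₁ = m₁a. Lighter block: T₂ − m₂g = m₂a.
Pulley: (T₁ − T₂)R = Iα = I(a/R), so T₁ − T₂ = (I/R²)a = 1·M_p a = 7.840·a.
Adding the three: (m₁ − m₂)g = (m₁ + m₂ + 7.840)a, so a = (3.49 − 0.680)(9.81)/(3.49 + 0.680 + 7.840) = 2.295 m/s².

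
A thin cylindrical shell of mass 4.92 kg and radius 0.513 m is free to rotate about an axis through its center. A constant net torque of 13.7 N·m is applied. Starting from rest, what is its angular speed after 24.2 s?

ω ≈ 256 rad/s

I = MR² = (4.92)(0.513)² = 1.295 kg·m².
α = τ/I = 13.7/1.295 = 10.58 rad/s².
ω = ω₀ + αt = 0 + (10.58)(24.2) = 256.1 rad/s.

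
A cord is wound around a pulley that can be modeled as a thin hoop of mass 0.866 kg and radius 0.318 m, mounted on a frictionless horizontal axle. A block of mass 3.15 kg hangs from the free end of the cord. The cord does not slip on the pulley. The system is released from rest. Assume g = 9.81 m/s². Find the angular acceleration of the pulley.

α ≈ 24.2 rad/s²

I = MR² = (0.866)(0.318)² = 0.08757 kg·m².
Block: mg − T = ma. Pulley: TR = Iα. No-slip: a = αR, so T = (I/R²)a = 0.8660·a.
Then mg = (m + 0.8660)a, so a = (3.15)(9.81)/(3.15 + 0.8660) = 7.695 m/s².
α = a/R = 7.695/0.318 = 24.20 rad/s².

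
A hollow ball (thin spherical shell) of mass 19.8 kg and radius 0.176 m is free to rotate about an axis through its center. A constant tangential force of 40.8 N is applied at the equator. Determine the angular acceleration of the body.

I = (2/3)MR² = (2/3)(19.8)(0.176)² = 0.4089 kg·m².
τ = F R = (40.8)(0.176) = 7.181 N·m.
Newton's second law for rotation, τ = Iα, gives α = τ/I = 7.181/0.4089 = 17.56 rad/s².

α ≈ 17.6 rad/s²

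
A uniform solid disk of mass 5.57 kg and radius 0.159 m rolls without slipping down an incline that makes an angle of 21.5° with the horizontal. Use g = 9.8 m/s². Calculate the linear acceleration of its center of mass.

a ≈ 2.39 m/s²

Translation along the incline: Mg sinθ − f = Ma.
Rotation about the center: fR = Iα with I = ½MR². No-slip gives a = αR, so f = (I/R²)a = (1/2)M a.
Substituting: Mg sinθ = (1 + 0.5000)Ma, so a = g sinθ/(1 + 0.5000) = (9.8) sin 21.5° / 1.500 = 2.394 m/s².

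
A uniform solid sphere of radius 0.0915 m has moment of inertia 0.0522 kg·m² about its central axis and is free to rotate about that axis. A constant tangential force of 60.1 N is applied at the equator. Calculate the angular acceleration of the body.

τ = F R = (60.1)(0.0915) = 5.499 N·m.
Newton's second law for rotation, τ = Iα, gives α = τ/I = 5.499/0.05220 = 105.3 rad/s².

α ≈ 105 rad/s²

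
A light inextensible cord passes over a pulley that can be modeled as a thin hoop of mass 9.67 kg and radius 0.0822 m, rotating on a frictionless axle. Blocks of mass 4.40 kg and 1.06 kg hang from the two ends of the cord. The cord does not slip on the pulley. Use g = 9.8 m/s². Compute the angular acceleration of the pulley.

I = MR² = (9.67)(0.0822)² = 0.06534 kg·m².
Heavier block: m₁g − T₁ = m₁a. Lighter block: T₂ − m₂g = m₂a.
Pulley: (T₁ − T₂)R = Iα = I(a/R), so T₁ − T₂ = (I/R²)a = 1·M_p a = 9.670·a.
Adding the three: (m₁ − m₂)g = (m₁ + m₂ + 9.670)a, so a = (4.40 − 1.06)(9.8)/(4.40 + 1.06 + 9.670) = 2.163 m/s².
α = a/R = 2.163/0.0822 = 26.32 rad/s².

α ≈ 26.3 rad/s²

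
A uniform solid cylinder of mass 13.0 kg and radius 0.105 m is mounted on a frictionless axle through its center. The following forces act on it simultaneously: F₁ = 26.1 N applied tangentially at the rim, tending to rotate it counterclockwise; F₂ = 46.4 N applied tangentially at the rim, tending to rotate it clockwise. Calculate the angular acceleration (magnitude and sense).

I = ½MR² = (1/2)(13.0)(0.105)² = 0.07166 kg·m².
Taking counterclockwise as positive: τ₁ = +(26.1)(0.105) = +2.740 N·m; τ₂ = −(46.4)(0.105) = −4.872 N·m.
Net torque τ = -2.131 N·m.
α = τ/I = -2.131/0.07166 = -29.74 rad/s².

α ≈ 29.7 rad/s², clockwise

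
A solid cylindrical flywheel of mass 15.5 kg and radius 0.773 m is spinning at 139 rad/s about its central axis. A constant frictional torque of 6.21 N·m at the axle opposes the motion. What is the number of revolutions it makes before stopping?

≈ 1150 revolutions

I = ½MR² = (1/2)(15.5)(0.773)² = 4.631 kg·m².
The net torque has magnitude 6.21 N·m, opposing ω.
|α| = τ/I = 6.210/4.631 = 1.341 rad/s² (deceleration).
ω² = ω₀² − 2|α|θ with ω = 0 ⇒ θ = ω₀²/(2|α|) = 7204 rad = 1147 rev.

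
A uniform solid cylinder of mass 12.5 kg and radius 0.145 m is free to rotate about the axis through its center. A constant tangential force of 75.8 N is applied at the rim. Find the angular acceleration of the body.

I = ½MR² = (1/2)(12.5)(0.145)² = 0.1314 kg·m².
τ = F R = (75.8)(0.145) = 10.99 N·m.
Newton's second law for rotation, τ = Iα, gives α = τ/I = 10.99/0.1314 = 83.64 rad/s².

α ≈ 83.6 rad/s²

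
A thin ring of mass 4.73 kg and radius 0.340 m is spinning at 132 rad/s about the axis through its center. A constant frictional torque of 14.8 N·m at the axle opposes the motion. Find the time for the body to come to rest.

I = MR² = (4.73)(0.340)² = 0.5468 kg·m².
The net torque has magnitude 14.8 N·m, opposing ω.
|α| = τ/I = 14.80/0.5468 = 27.07 rad/s² (deceleration).
0 = ω₀ − |α|t ⇒ t = ω₀/|α| = 132/27.07 = 4.877 s.

t ≈ 4.88 s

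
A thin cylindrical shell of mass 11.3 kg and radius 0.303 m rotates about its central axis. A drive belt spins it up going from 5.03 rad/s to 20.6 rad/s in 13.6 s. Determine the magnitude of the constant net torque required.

τ ≈ 1.19 N·m

I = MR² = (11.3)(0.303)² = 1.037 kg·m².
α = Δω/Δt = (20.6 − 5.03)/13.6 = 1.145 rad/s².
τ = Iα = (1.037)(1.145) = 1.188 N·m.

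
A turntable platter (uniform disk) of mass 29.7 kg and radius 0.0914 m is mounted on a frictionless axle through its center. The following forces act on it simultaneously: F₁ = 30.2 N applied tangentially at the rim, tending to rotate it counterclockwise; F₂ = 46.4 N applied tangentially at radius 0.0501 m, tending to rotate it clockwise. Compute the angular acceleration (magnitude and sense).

I = ½MR² = (1/2)(29.7)(0.0914)² = 0.1241 kg·m².
Taking counterclockwise as positive: τ₁ = +(30.2)(0.0914) = +2.760 N·m; τ₂ = −(46.4)(0.0501) = −2.325 N·m.
Net torque τ = 0.4356 N·m.
α = τ/I = 0.4356/0.1241 = 3.512 rad/s².

α ≈ 3.51 rad/s², counterclockwise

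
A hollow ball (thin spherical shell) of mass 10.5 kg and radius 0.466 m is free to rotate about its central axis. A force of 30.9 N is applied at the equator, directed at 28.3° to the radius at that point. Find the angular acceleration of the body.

I = (2/3)MR² = (2/3)(10.5)(0.466)² = 1.520 kg·m².
Only the tangential component produces torque: τ = F R sinθ = (30.9)(0.466) sin 28.3° = 6.827 N·m.
Newton's second law for rotation, τ = Iα, gives α = τ/I = 6.827/1.520 = 4.491 rad/s².

α ≈ 4.49 rad/s²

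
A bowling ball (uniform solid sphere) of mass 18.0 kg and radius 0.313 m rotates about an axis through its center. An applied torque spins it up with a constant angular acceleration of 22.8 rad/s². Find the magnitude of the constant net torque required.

τ ≈ 16.1 N·m

I = (2/5)MR² = (2/5)(18.0)(0.313)² = 0.7054 kg·m².
τ = Iα = (0.7054)(22.80) = 16.08 N·m.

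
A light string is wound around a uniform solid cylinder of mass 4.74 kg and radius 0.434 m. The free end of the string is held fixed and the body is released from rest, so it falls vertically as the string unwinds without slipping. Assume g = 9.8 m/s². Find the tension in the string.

Translation: Mg − T = Ma. Rotation about the center: TR = Iα with I = ½MR².
With a = αR: T = (I/R²)a = (1/2)M a, so Mg = (1 + 0.5000)Ma.
a = g/(1 + 0.5000) = 9.8/1.500 = 6.533 m/s².
T = 0.5000·M·a = (0.5000)(4.74)(6.533) = 15.48 N.

T ≈ 15.5 N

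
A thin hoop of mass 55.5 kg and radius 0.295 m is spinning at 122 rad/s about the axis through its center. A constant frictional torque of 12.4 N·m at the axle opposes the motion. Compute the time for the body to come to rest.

I = MR² = (55.5)(0.295)² = 4.830 kg·m².
The net torque has magnitude 12.4 N·m, opposing ω.
|α| = τ/I = 12.40/4.830 = 2.567 rad/s² (deceleration).
0 = ω₀ − |α|t ⇒ t = ω₀/|α| = 122/2.567 = 47.52 s.

t ≈ 47.5 s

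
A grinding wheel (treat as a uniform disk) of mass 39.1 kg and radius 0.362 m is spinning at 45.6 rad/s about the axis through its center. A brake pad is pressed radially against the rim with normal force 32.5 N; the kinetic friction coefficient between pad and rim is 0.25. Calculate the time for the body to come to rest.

t ≈ 39.7 s

I = ½MR² = (1/2)(39.1)(0.362)² = 2.562 kg·m².
Friction force f = μN = (0.25)(32.5) = 8.125 N at the rim; torque magnitude τ = fR = 2.941 N·m, opposing ω.
|α| = τ/I = 2.941/2.562 = 1.148 rad/s² (deceleration).
0 = ω₀ − |α|t ⇒ t = ω₀/|α| = 45.6/1.148 = 39.72 s.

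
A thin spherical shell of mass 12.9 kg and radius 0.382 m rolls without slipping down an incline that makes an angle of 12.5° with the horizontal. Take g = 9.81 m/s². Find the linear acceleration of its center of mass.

a ≈ 1.27 m/s²

Translation along the incline: Mg sinθ − f = Ma.
Rotation about the center: fR = Iα with I = (2/3)MR². No-slip gives a = αR, so f = (I/R²)a = (2/3)M a.
Substituting: Mg sinθ = (1 + 0.6667)Ma, so a = g sinθ/(1 + 0.6667) = (9.81) sin 12.5° / 1.667 = 1.274 m/s².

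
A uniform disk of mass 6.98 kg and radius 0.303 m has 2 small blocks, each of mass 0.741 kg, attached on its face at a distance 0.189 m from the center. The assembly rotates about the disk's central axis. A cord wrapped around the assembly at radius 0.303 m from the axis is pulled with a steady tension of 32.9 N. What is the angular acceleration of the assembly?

α ≈ 26.7 rad/s²

I_disk = ½MR² = ½(6.98)(0.303)² = 0.3204 kg·m².
I_blocks = 2·m·r² = 2(0.741)(0.189)² = 0.05294 kg·m².
Total I = 0.3734 kg·m².
τ = F r = (32.9)(0.303) = 9.969 N·m.
α = τ/I = 9.969/0.3734 = 26.70 rad/s².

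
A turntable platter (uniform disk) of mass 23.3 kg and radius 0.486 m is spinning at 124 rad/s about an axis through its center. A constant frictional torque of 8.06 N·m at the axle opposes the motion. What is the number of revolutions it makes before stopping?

I = ½MR² = (1/2)(23.3)(0.486)² = 2.752 kg·m².
The net torque has magnitude 8.06 N·m, opposing ω.
|α| = τ/I = 8.060/2.752 = 2.929 rad/s² (deceleration).
ω² = ω₀² − 2|α|θ with ω = 0 ⇒ θ = ω₀²/(2|α|) = 2625 rad = 417.7 rev.

≈ 418 revolutions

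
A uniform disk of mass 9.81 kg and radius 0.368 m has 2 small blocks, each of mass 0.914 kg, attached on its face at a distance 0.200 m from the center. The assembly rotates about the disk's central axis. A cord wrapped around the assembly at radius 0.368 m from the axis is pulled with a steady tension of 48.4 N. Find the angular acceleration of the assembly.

α ≈ 24.2 rad/s²

I_disk = ½MR² = ½(9.81)(0.368)² = 0.6643 kg·m².
I_blocks = 2·m·r² = 2(0.914)(0.200)² = 0.07312 kg·m².
Total I = 0.7374 kg·m².
τ = F r = (48.4)(0.368) = 17.81 N·m.
α = τ/I = 17.81/0.7374 = 24.15 rad/s².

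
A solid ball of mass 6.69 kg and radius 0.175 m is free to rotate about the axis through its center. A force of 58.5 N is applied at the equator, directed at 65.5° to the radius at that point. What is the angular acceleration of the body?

I = (2/5)MR² = (2/5)(6.69)(0.175)² = 0.08195 kg·m².
Only the tangential component produces torque: τ = F R sinθ = (58.5)(0.175) sin 65.5° = 9.316 N·m.
Newton's second law for rotation, τ = Iα, gives α = τ/I = 9.316/0.08195 = 113.7 rad/s².

α ≈ 114 rad/s²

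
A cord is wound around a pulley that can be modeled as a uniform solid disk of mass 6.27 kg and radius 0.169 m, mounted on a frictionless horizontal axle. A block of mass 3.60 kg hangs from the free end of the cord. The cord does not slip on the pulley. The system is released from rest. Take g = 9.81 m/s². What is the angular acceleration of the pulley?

I = ½MR² = (1/2)(6.27)(0.169)² = 0.08954 kg·m².
Block: mg − T = ma. Pulley: TR = Iα. No-slip: a = αR, so T = (I/R²)a = 3.135·a.
Then mg = (m + 3.135)a, so a = (3.60)(9.81)/(3.60 + 3.135) = 5.244 m/s².
α = a/R = 5.244/0.169 = 31.03 rad/s².

α ≈ 31.0 rad/s²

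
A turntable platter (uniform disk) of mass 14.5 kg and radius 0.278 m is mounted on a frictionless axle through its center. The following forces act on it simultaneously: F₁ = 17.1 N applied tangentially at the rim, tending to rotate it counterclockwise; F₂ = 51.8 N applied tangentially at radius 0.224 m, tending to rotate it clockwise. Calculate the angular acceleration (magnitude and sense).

I = ½MR² = (1/2)(14.5)(0.278)² = 0.5603 kg·m².
Taking counterclockwise as positive: τ₁ = +(17.1)(0.278) = +4.754 N·m; τ₂ = −(51.8)(0.224) = −11.60 N·m.
Net torque τ = -6.849 N·m.
α = τ/I = -6.849/0.5603 = -12.22 rad/s².

α ≈ 12.2 rad/s², clockwise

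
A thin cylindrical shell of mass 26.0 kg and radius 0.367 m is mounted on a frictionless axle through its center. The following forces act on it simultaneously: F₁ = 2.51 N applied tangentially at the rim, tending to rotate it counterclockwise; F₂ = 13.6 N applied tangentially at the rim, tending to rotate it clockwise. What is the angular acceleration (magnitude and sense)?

α ≈ 1.16 rad/s², clockwise

I = MR² = (26.0)(0.367)² = 3.502 kg·m².
Taking counterclockwise as positive: τ₁ = +(2.51)(0.367) = +0.9212 N·m; τ₂ = −(13.6)(0.367) = −4.991 N·m.
Net torque τ = -4.070 N·m.
α = τ/I = -4.070/3.502 = -1.162 rad/s².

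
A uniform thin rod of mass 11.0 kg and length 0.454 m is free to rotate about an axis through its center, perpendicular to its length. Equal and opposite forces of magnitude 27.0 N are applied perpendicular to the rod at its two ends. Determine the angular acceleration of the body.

I = (1/12)ML² = (1/12)(11.0)(0.454)² = 0.1889 kg·m².
The couple gives τ = F·(L/2) + F·(L/2) = F L = (27.0)(0.454) = 12.26 N·m.
Newton's second law for rotation, τ = Iα, gives α = τ/I = 12.26/0.1889 = 64.88 rad/s².

α ≈ 64.9 rad/s²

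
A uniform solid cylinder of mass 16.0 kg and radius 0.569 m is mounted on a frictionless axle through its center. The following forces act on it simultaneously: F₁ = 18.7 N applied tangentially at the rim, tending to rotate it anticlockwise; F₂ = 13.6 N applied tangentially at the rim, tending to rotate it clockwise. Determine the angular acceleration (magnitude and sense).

α ≈ 1.12 rad/s², anticlockwise

I = ½MR² = (1/2)(16.0)(0.569)² = 2.590 kg·m².
Taking anticlockwise as positive: τ₁ = +(18.7)(0.569) = +10.64 N·m; τ₂ = −(13.6)(0.569) = −7.738 N·m.
Net torque τ = 2.902 N·m.
α = τ/I = 2.902/2.590 = 1.120 rad/s².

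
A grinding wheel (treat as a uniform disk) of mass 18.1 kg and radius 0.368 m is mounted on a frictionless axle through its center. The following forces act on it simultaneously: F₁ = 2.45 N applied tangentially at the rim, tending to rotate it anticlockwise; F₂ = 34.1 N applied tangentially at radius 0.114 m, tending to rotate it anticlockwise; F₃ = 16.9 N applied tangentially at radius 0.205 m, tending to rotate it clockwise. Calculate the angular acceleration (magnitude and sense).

I = ½MR² = (1/2)(18.1)(0.368)² = 1.226 kg·m².
Taking anticlockwise as positive: τ₁ = +(2.45)(0.368) = +0.9016 N·m; τ₂ = +(34.1)(0.114) = +3.887 N·m; τ₃ = −(16.9)(0.205) = −3.464 N·m.
Net torque τ = 1.325 N·m.
α = τ/I = 1.325/1.226 = 1.081 rad/s².

α ≈ 1.08 rad/s², anticlockwise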